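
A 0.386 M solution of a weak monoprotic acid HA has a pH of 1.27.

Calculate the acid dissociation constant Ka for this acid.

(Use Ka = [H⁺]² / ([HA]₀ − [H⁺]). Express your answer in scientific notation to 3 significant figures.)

[H⁺] = 10^(−pH) = 10^(−1.27) = 5.370e-02 M. For HA ⇌ H⁺ + A⁻, Ka = [H⁺][A⁻]/[HA] = [H⁺]² / ([HA]₀ − [H⁺]) = (5.370e-02)² / (0.386 − 5.370e-02) = 8.68e-03.

K_a = 8.68e-03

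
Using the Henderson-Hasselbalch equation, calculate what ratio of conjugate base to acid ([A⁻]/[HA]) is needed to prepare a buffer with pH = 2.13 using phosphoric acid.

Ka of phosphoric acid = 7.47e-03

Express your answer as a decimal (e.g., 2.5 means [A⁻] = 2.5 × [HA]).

pKa = -log(7.47e-03) = 2.1267. pH = pKa + log([A⁻]/[HA]), so log([A⁻]/[HA]) = pH − pKa = 2.13 − 2.1267 = 0.0033. [A⁻]/[HA] = 10^(0.0033) = 1.01

[A⁻]/[HA] = 1.01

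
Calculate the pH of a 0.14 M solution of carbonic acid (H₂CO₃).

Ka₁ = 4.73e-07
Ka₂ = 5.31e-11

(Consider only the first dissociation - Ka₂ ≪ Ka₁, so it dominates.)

First dissociation dominates. From Ka₁ = [H⁺][HA⁻]/[H₂A], x² + Ka₁·x − Ka₁·C = 0 with C = 0.14 M and Ka₁ = 4.73e-07. Solving: [H⁺] = (−Ka₁ + √(Ka₁² + 4·Ka₁·C)) / 2 = 2.5710e-04 M. pH = -log(2.5710e-04) = 3.59.

pH = 3.59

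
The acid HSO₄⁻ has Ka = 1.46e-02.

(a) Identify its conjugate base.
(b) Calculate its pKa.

(a) The conjugate base is formed by removing one H⁺ from HSO₄⁻, giving SO₄²⁻. (b) pKa = -log(Ka) = -log(1.46e-02) = 1.84.

Conjugate base: SO₄²⁻; pK_a = 1.84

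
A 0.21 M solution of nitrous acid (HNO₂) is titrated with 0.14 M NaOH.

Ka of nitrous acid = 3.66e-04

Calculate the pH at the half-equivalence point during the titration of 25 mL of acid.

At half-equivalence [HA] = [A⁻], so Henderson-Hasselbalch gives pH = pKa = -log(3.66e-04) = 3.44.

pH = pKa = 3.44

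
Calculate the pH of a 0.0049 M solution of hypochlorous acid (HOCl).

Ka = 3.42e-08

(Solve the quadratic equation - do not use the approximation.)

x² + Ka×x - Ka×C = 0. Using quadratic formula: [H⁺] = 1.2928e-05

pH = 4.89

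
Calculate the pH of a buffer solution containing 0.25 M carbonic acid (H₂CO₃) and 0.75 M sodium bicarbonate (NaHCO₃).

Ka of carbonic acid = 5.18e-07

pKa = -log(5.18e-07) = 6.29. pH = pKa + log([A⁻]/[HA]) = 6.29 + log(0.75/0.25)

pH = 6.76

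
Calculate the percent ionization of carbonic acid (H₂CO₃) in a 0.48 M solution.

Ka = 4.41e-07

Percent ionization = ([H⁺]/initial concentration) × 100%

Using Ka equilibrium: x² + Ka×x - Ka×C = 0. Solving: [H⁺] = 4.5987e-04. Percent = (4.5987e-04/0.48) × 100

Percent ionization = 0.0958%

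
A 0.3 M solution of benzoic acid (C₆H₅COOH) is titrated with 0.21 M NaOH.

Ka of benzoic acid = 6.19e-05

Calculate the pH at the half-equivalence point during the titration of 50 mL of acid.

At half-equivalence [HA] = [A⁻], so Henderson-Hasselbalch gives pH = pKa = -log(6.19e-05) = 4.21.

pH = pKa = 4.21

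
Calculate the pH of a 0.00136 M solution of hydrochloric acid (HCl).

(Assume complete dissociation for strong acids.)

[H⁺] = 0.00136 M for strong acid. pH = -log[H⁺] = -log(0.00136)

pH = 2.87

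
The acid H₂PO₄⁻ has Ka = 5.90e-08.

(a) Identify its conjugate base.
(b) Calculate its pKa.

(a) The conjugate base is formed by removing one H⁺ from H₂PO₄⁻, giving HPO₄²⁻. (b) pKa = -log(Ka) = -log(5.90e-08) = 7.23.

Conjugate base: HPO₄²⁻; pK_a = 7.23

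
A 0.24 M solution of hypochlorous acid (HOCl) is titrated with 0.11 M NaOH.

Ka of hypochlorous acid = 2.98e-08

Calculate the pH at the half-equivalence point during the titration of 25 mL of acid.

At half-equivalence [HA] = [A⁻], so Henderson-Hasselbalch gives pH = pKa = -log(2.98e-08) = 7.53.

pH = pKa = 7.53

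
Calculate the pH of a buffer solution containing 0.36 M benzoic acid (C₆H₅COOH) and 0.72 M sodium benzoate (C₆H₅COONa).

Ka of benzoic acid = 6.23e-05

pKa = -log(6.23e-05) = 4.21. pH = pKa + log([A⁻]/[HA]) = 4.21 + log(0.72/0.36)

pH = 4.51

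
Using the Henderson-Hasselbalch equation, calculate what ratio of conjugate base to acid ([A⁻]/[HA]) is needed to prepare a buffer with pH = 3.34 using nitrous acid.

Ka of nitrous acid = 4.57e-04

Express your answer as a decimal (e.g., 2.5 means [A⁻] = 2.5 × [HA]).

pKa = -log(4.57e-04) = 3.3401. pH = pKa + log([A⁻]/[HA]), so log([A⁻]/[HA]) = pH − pKa = 3.34 − 3.3401 = -0.0001. [A⁻]/[HA] = 10^(-0.0001) = 1.00

[A⁻]/[HA] = 1.00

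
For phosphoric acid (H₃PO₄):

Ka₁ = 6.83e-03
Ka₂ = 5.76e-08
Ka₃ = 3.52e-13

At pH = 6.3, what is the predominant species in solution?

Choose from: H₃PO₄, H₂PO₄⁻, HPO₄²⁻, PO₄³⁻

pKa₁ = 2.17, pKa₂ = 7.24, pKa₃ = 12.45. For a polyprotic acid the predominant species crosses at each pKa: below pKa_n the protonated form dominates, above it the deprotonated form does. At pH = 6.3, the predominant species is H₂PO₄⁻.

H₂PO₄⁻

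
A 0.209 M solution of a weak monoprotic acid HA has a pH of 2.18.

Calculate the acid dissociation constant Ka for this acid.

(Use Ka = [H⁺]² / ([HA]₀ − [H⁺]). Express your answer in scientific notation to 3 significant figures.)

[H⁺] = 10^(−pH) = 10^(−2.18) = 6.607e-03 M. For HA ⇌ H⁺ + A⁻, Ka = [H⁺][A⁻]/[HA] = [H⁺]² / ([HA]₀ − [H⁺]) = (6.607e-03)² / (0.209 − 6.607e-03) = 2.16e-04.

K_a = 2.16e-04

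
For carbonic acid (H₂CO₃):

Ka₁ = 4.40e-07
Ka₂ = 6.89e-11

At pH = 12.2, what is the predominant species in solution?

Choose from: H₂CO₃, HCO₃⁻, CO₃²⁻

pKa₁ = 6.36, pKa₂ = 10.16. For a polyprotic acid the predominant species crosses at each pKa: below pKa_n the protonated form dominates, above it the deprotonated form does. At pH = 12.2, the predominant species is CO₃²⁻.

CO₃²⁻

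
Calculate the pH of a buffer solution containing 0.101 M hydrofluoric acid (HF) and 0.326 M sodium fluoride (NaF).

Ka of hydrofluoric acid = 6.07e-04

pKa = -log(6.07e-04) = 3.22. pH = pKa + log([A⁻]/[HA]) = 3.22 + log(0.326/0.101)

pH = 3.73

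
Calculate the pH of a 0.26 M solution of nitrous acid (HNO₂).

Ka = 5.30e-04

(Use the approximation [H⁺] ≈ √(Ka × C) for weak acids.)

[H⁺] = √(Ka × C) = √(5.30e-04 × 0.26) = 1.1739e-02. pH = -log(1.1739e-02)

pH = 1.93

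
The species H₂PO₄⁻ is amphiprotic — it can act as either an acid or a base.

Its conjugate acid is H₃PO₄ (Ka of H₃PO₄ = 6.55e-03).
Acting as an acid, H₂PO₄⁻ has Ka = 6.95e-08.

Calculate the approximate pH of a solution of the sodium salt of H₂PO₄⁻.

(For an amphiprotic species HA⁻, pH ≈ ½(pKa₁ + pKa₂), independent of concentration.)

pKa₁ = -log(6.55e-03) = 2.18; pKa₂ = -log(6.95e-08) = 7.16. For an amphiprotic species, pH ≈ ½(pKa₁ + pKa₂) = ½(2.18 + 7.16) = 4.67.

pH = 4.67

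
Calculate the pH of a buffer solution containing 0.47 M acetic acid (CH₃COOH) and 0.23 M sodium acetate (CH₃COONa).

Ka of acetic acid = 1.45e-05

pKa = -log(1.45e-05) = 4.84. pH = pKa + log([A⁻]/[HA]) = 4.84 + log(0.23/0.47)

pH = 4.53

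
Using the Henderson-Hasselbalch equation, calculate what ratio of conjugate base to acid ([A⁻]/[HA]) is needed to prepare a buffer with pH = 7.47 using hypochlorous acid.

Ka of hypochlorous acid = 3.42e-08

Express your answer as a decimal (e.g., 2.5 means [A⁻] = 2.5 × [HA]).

pKa = -log(3.42e-08) = 7.4660. pH = pKa + log([A⁻]/[HA]), so log([A⁻]/[HA]) = pH − pKa = 7.47 − 7.4660 = 0.0040. [A⁻]/[HA] = 10^(0.0040) = 1.01

[A⁻]/[HA] = 1.01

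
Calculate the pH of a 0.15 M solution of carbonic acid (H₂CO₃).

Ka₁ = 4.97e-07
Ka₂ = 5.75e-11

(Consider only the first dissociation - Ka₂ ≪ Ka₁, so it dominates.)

First dissociation dominates. From Ka₁ = [H⁺][HA⁻]/[H₂A], x² + Ka₁·x − Ka₁·C = 0 with C = 0.15 M and Ka₁ = 4.97e-07. Solving: [H⁺] = (−Ka₁ + √(Ka₁² + 4·Ka₁·C)) / 2 = 2.7279e-04 M. pH = -log(2.7279e-04) = 3.56.

pH = 3.56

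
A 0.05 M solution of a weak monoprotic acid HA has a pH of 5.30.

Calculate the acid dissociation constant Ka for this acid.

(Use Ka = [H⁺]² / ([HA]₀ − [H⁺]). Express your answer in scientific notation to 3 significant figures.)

[H⁺] = 10^(−pH) = 10^(−5.30) = 5.012e-06 M. For HA ⇌ H⁺ + A⁻, Ka = [H⁺][A⁻]/[HA] = [H⁺]² / ([HA]₀ − [H⁺]) = (5.012e-06)² / (0.05 − 5.012e-06) = 5.02e-10.

K_a = 5.02e-10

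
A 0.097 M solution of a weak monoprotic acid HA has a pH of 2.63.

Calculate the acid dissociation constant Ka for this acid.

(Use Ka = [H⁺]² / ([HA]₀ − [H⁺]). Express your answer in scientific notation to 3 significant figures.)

[H⁺] = 10^(−pH) = 10^(−2.63) = 2.344e-03 M. For HA ⇌ H⁺ + A⁻, Ka = [H⁺][A⁻]/[HA] = [H⁺]² / ([HA]₀ − [H⁺]) = (2.344e-03)² / (0.097 − 2.344e-03) = 5.81e-05.

K_a = 5.81e-05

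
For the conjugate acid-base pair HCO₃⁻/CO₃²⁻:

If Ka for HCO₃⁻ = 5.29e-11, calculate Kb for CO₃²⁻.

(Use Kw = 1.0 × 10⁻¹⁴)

For a conjugate pair Ka × Kb = Kw, so Kb = Kw/Ka = 1.0 × 10⁻¹⁴ / 5.29e-11 = 1.89e-04.

K_b = 1.89e-04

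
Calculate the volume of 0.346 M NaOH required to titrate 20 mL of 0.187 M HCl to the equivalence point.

At equivalence: moles acid = moles base. moles HCl = 0.187 × 20/1000 = 0.00374 mol. V_base = moles / 0.346 × 1000 = 10.8 mL.

V_{base} = 10.8 mL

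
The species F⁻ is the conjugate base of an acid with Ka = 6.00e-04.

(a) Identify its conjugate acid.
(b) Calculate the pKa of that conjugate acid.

(a) The conjugate acid is formed by adding one H⁺ to F⁻, giving HF. (b) pKa = -log(Ka) = -log(6.00e-04) = 3.22.

Conjugate acid: HF; pK_a = 3.22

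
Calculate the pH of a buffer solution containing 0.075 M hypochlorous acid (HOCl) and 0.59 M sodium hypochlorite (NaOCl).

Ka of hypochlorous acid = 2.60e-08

pKa = -log(2.60e-08) = 7.59. pH = pKa + log([A⁻]/[HA]) = 7.59 + log(0.59/0.075)

pH = 8.48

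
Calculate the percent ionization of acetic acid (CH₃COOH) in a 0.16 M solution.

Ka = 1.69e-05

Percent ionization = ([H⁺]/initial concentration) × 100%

Using Ka equilibrium: x² + Ka×x - Ka×C = 0. Solving: [H⁺] = 1.6360e-03. Percent = (1.6360e-03/0.16) × 100

Percent ionization = 1.02%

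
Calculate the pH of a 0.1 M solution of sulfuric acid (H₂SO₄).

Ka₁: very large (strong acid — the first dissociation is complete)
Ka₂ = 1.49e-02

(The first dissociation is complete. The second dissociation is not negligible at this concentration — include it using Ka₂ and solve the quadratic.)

First dissociation is complete: [H⁺]₀ = [HSO₄⁻]₀ = C = 0.1 M. Second dissociation HSO₄⁻ ⇌ H⁺ + SO₄²⁻: let x = [SO₄²⁻]. Ka₂ = (C + x)·x / (C − x) = 1.49e-02 → x² + (C + Ka₂)·x − Ka₂·C = 0 → x² + 0.11490·x − 1.490e-03 = 0. x = (−0.11490 + √(0.11490² + 4 × 1.490e-03)) / 2 = 1.1763e-02 M. [H⁺] = C + x = 0.1 + 1.1763e-02 = 1.1176e-01 M. pH = -log(1.1176e-01) = 0.95.

pH = 0.95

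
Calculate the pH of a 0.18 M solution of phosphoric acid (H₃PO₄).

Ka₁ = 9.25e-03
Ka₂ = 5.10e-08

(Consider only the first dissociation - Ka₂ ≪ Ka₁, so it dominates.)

First dissociation dominates. From Ka₁ = [H⁺][HA⁻]/[H₂A], x² + Ka₁·x − Ka₁·C = 0 with C = 0.18 M and Ka₁ = 9.25e-03. Solving: [H⁺] = (−Ka₁ + √(Ka₁² + 4·Ka₁·C)) / 2 = 3.6441e-02 M. pH = -log(3.6441e-02) = 1.44.

pH = 1.44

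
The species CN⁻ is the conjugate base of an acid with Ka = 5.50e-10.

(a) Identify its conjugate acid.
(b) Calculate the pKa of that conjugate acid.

(a) The conjugate acid is formed by adding one H⁺ to CN⁻, giving HCN. (b) pKa = -log(Ka) = -log(5.50e-10) = 9.26.

Conjugate acid: HCN; pK_a = 9.26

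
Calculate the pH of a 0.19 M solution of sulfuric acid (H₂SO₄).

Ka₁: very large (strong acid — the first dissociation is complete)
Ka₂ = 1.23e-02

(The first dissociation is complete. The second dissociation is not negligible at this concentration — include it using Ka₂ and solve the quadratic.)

First dissociation is complete: [H⁺]₀ = [HSO₄⁻]₀ = C = 0.19 M. Second dissociation HSO₄⁻ ⇌ H⁺ + SO₄²⁻: let x = [SO₄²⁻]. Ka₂ = (C + x)·x / (C − x) = 1.23e-02 → x² + (C + Ka₂)·x − Ka₂·C = 0 → x² + 0.20230·x − 2.337e-03 = 0. x = (−0.20230 + √(0.20230² + 4 × 2.337e-03)) / 2 = 1.0959e-02 M. [H⁺] = C + x = 0.19 + 1.0959e-02 = 2.0096e-01 M. pH = -log(2.0096e-01) = 0.70.

pH = 0.70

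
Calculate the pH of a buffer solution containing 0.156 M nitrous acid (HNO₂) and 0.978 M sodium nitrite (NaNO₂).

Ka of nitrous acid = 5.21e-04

pKa = -log(5.21e-04) = 3.28. pH = pKa + log([A⁻]/[HA]) = 3.28 + log(0.978/0.156)

pH = 4.08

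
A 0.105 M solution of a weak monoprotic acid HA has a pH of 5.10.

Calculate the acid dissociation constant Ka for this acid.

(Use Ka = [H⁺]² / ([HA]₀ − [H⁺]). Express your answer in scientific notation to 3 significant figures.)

[H⁺] = 10^(−pH) = 10^(−5.10) = 7.943e-06 M. For HA ⇌ H⁺ + A⁻, Ka = [H⁺][A⁻]/[HA] = [H⁺]² / ([HA]₀ − [H⁺]) = (7.943e-06)² / (0.105 − 7.943e-06) = 6.01e-10.

K_a = 6.01e-10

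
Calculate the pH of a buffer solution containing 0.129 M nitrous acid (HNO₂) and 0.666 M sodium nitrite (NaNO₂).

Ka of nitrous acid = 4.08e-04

pKa = -log(4.08e-04) = 3.39. pH = pKa + log([A⁻]/[HA]) = 3.39 + log(0.666/0.129)

pH = 4.10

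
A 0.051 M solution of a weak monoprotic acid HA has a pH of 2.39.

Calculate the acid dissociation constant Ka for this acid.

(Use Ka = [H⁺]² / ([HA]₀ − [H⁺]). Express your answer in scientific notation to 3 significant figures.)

[H⁺] = 10^(−pH) = 10^(−2.39) = 4.074e-03 M. For HA ⇌ H⁺ + A⁻, Ka = [H⁺][A⁻]/[HA] = [H⁺]² / ([HA]₀ − [H⁺]) = (4.074e-03)² / (0.051 − 4.074e-03) = 3.54e-04.

K_a = 3.54e-04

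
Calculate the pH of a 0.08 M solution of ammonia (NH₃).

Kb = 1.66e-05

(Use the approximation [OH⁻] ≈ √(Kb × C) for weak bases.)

[OH⁻] = √(Kb × C) = √(1.66e-05 × 0.08) = 1.1524e-03. pOH = 2.94, pH = 14 - pOH

pH = 11.06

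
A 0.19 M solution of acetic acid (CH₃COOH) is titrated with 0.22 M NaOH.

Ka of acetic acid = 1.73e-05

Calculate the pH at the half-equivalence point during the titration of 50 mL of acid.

At half-equivalence [HA] = [A⁻], so Henderson-Hasselbalch gives pH = pKa = -log(1.73e-05) = 4.76.

pH = pKa = 4.76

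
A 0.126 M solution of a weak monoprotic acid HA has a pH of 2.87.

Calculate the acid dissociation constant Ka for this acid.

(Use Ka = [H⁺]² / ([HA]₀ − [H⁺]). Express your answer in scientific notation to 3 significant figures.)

[H⁺] = 10^(−pH) = 10^(−2.87) = 1.349e-03 M. For HA ⇌ H⁺ + A⁻, Ka = [H⁺][A⁻]/[HA] = [H⁺]² / ([HA]₀ − [H⁺]) = (1.349e-03)² / (0.126 − 1.349e-03) = 1.46e-05.

K_a = 1.46e-05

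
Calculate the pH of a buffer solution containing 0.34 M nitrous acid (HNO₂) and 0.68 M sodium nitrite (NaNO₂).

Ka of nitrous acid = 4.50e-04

pKa = -log(4.50e-04) = 3.35. pH = pKa + log([A⁻]/[HA]) = 3.35 + log(0.68/0.34)

pH = 3.65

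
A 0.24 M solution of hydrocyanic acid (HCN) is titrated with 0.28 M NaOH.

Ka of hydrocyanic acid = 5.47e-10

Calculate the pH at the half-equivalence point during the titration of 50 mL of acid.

At half-equivalence [HA] = [A⁻], so Henderson-Hasselbalch gives pH = pKa = -log(5.47e-10) = 9.26.

pH = pKa = 9.26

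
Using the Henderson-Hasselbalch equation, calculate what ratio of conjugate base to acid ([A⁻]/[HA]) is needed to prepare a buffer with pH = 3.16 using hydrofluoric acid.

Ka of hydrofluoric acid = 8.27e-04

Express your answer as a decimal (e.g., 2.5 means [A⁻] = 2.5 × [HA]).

pKa = -log(8.27e-04) = 3.0825. pH = pKa + log([A⁻]/[HA]), so log([A⁻]/[HA]) = pH − pKa = 3.16 − 3.0825 = 0.0775. [A⁻]/[HA] = 10^(0.0775) = 1.20

[A⁻]/[HA] = 1.20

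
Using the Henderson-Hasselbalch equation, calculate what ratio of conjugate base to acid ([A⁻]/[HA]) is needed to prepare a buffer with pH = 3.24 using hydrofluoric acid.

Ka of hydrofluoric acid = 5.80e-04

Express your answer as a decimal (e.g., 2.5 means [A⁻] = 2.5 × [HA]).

pKa = -log(5.80e-04) = 3.2366. pH = pKa + log([A⁻]/[HA]), so log([A⁻]/[HA]) = pH − pKa = 3.24 − 3.2366 = 0.0034. [A⁻]/[HA] = 10^(0.0034) = 1.01

[A⁻]/[HA] = 1.01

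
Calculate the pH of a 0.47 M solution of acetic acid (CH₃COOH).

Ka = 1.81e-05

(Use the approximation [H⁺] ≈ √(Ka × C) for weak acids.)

[H⁺] = √(Ka × C) = √(1.81e-05 × 0.47) = 2.9167e-03. pH = -log(2.9167e-03)

pH = 2.54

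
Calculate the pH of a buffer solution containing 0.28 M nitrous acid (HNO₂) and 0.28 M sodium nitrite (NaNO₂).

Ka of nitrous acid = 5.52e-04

pKa = -log(5.52e-04) = 3.26. pH = pKa + log([A⁻]/[HA]) = 3.26 + log(0.28/0.28)

pH = 3.26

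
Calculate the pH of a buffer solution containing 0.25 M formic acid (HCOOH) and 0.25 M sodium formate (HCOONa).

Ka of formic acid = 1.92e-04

pKa = -log(1.92e-04) = 3.72. pH = pKa + log([A⁻]/[HA]) = 3.72 + log(0.25/0.25)

pH = 3.72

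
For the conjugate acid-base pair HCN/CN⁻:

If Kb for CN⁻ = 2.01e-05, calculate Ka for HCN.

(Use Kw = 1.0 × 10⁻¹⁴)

For a conjugate pair Ka × Kb = Kw, so Ka = Kw/Kb = 1.0 × 10⁻¹⁴ / 2.01e-05 = 4.98e-10.

K_a = 4.98e-10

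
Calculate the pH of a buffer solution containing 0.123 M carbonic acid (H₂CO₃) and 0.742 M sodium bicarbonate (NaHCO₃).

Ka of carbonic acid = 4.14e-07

pKa = -log(4.14e-07) = 6.38. pH = pKa + log([A⁻]/[HA]) = 6.38 + log(0.742/0.123)

pH = 7.16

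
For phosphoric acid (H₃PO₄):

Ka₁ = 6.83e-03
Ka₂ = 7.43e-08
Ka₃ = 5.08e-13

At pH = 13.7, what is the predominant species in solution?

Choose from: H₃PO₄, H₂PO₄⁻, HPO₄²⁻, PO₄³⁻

pKa₁ = 2.17, pKa₂ = 7.13, pKa₃ = 12.29. For a polyprotic acid the predominant species crosses at each pKa: below pKa_n the protonated form dominates, above it the deprotonated form does. At pH = 13.7, the predominant species is PO₄³⁻.

PO₄³⁻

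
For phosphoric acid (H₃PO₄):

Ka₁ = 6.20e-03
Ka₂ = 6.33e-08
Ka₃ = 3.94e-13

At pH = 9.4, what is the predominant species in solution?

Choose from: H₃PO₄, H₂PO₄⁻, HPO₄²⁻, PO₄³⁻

pKa₁ = 2.21, pKa₂ = 7.20, pKa₃ = 12.40. For a polyprotic acid the predominant species crosses at each pKa: below pKa_n the protonated form dominates, above it the deprotonated form does. At pH = 9.4, the predominant species is HPO₄²⁻.

HPO₄²⁻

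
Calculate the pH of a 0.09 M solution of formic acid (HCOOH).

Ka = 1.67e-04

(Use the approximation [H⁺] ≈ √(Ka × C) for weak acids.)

[H⁺] = √(Ka × C) = √(1.67e-04 × 0.09) = 3.8769e-03. pH = -log(3.8769e-03)

pH = 2.41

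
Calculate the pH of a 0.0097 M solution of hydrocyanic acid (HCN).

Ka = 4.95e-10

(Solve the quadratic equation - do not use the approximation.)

x² + Ka×x - Ka×C = 0. Using quadratic formula: [H⁺] = 2.1910e-06

pH = 5.66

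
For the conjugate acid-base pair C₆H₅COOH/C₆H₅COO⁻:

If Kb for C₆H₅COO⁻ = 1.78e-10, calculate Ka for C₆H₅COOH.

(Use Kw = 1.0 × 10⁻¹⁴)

For a conjugate pair Ka × Kb = Kw, so Ka = Kw/Kb = 1.0 × 10⁻¹⁴ / 1.78e-10 = 5.62e-05.

K_a = 5.62e-05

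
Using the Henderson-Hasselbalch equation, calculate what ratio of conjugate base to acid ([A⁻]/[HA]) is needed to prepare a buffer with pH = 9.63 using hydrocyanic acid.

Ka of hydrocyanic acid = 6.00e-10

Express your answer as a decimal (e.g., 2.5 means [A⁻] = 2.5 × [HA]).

pKa = -log(6.00e-10) = 9.2218. pH = pKa + log([A⁻]/[HA]), so log([A⁻]/[HA]) = pH − pKa = 9.63 − 9.2218 = 0.4082. [A⁻]/[HA] = 10^(0.4082) = 2.56

[A⁻]/[HA] = 2.56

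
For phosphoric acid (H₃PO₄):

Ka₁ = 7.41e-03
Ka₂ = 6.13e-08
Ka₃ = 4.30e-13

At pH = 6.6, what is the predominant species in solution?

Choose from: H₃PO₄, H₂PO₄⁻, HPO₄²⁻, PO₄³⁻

pKa₁ = 2.13, pKa₂ = 7.21, pKa₃ = 12.37. For a polyprotic acid the predominant species crosses at each pKa: below pKa_n the protonated form dominates, above it the deprotonated form does. At pH = 6.6, the predominant species is H₂PO₄⁻.

H₂PO₄⁻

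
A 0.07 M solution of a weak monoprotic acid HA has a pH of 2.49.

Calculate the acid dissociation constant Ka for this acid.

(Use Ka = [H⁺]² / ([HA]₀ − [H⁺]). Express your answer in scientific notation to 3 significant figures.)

[H⁺] = 10^(−pH) = 10^(−2.49) = 3.236e-03 M. For HA ⇌ H⁺ + A⁻, Ka = [H⁺][A⁻]/[HA] = [H⁺]² / ([HA]₀ − [H⁺]) = (3.236e-03)² / (0.07 − 3.236e-03) = 1.57e-04.

K_a = 1.57e-04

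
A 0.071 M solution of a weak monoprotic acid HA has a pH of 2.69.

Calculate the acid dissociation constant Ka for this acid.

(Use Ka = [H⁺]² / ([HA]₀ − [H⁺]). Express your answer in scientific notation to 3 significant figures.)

[H⁺] = 10^(−pH) = 10^(−2.69) = 2.042e-03 M. For HA ⇌ H⁺ + A⁻, Ka = [H⁺][A⁻]/[HA] = [H⁺]² / ([HA]₀ − [H⁺]) = (2.042e-03)² / (0.071 − 2.042e-03) = 6.05e-05.

K_a = 6.05e-05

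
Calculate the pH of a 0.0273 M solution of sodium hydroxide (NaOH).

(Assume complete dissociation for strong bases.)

[OH⁻] = 0.0273 M for strong base. pOH = -log[OH⁻] = 1.56, pH = 14 - pOH

pH = 12.44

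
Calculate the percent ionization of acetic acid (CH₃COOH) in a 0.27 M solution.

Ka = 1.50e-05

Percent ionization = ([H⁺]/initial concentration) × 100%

Using Ka equilibrium: x² + Ka×x - Ka×C = 0. Solving: [H⁺] = 2.0050e-03. Percent = (2.0050e-03/0.27) × 100

Percent ionization = 0.743%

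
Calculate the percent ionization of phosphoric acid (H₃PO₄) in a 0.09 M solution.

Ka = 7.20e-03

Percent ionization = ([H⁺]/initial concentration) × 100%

Using Ka equilibrium: x² + Ka×x - Ka×C = 0. Solving: [H⁺] = 2.2109e-02. Percent = (2.2109e-02/0.09) × 100

Percent ionization = 24.6%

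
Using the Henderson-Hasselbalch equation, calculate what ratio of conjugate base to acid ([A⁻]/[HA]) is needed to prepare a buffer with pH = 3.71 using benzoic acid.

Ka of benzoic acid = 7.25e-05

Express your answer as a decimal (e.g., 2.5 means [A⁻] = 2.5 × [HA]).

pKa = -log(7.25e-05) = 4.1397. pH = pKa + log([A⁻]/[HA]), so log([A⁻]/[HA]) = pH − pKa = 3.71 − 4.1397 = -0.4297. [A⁻]/[HA] = 10^(-0.4297) = 0.372

[A⁻]/[HA] = 0.372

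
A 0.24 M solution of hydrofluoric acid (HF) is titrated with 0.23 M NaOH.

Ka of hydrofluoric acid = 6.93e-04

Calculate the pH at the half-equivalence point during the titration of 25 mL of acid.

At half-equivalence [HA] = [A⁻], so Henderson-Hasselbalch gives pH = pKa = -log(6.93e-04) = 3.16.

pH = pKa = 3.16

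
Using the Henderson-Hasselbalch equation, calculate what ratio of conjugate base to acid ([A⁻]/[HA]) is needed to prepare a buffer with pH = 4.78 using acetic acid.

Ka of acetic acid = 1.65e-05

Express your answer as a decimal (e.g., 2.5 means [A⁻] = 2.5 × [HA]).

pKa = -log(1.65e-05) = 4.7825. pH = pKa + log([A⁻]/[HA]), so log([A⁻]/[HA]) = pH − pKa = 4.78 − 4.7825 = -0.0025. [A⁻]/[HA] = 10^(-0.0025) = 0.994

[A⁻]/[HA] = 0.994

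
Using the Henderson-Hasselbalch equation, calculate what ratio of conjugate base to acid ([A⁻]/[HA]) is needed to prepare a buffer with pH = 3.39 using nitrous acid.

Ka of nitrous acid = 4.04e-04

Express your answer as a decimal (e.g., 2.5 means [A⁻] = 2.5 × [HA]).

pKa = -log(4.04e-04) = 3.3936. pH = pKa + log([A⁻]/[HA]), so log([A⁻]/[HA]) = pH − pKa = 3.39 − 3.3936 = -0.0036. [A⁻]/[HA] = 10^(-0.0036) = 0.992

[A⁻]/[HA] = 0.992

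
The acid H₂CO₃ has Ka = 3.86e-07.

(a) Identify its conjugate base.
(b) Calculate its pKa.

(a) The conjugate base is formed by removing one H⁺ from H₂CO₃, giving HCO₃⁻. (b) pKa = -log(Ka) = -log(3.86e-07) = 6.41.

Conjugate base: HCO₃⁻; pK_a = 6.41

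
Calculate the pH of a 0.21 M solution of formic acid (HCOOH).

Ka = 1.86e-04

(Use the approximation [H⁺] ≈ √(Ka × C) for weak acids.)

[H⁺] = √(Ka × C) = √(1.86e-04 × 0.21) = 6.2498e-03. pH = -log(6.2498e-03)

pH = 2.20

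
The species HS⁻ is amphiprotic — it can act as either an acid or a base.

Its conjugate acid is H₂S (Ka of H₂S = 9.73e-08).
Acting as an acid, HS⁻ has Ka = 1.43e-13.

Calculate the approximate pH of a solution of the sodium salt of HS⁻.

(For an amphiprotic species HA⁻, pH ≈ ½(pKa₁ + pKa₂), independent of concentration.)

pKa₁ = -log(9.73e-08) = 7.01; pKa₂ = -log(1.43e-13) = 12.84. For an amphiprotic species, pH ≈ ½(pKa₁ + pKa₂) = ½(7.01 + 12.84) = 9.93.

pH = 9.93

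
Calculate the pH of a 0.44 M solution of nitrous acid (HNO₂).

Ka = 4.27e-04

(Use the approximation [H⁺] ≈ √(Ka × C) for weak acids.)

[H⁺] = √(Ka × C) = √(4.27e-04 × 0.44) = 1.3707e-02. pH = -log(1.3707e-02)

pH = 1.86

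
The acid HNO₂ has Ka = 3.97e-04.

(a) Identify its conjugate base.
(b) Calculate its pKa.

(a) The conjugate base is formed by removing one H⁺ from HNO₂, giving NO₂⁻. (b) pKa = -log(Ka) = -log(3.97e-04) = 3.40.

Conjugate base: NO₂⁻; pK_a = 3.40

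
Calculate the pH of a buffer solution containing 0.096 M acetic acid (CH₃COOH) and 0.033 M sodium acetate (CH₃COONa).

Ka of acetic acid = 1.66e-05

pKa = -log(1.66e-05) = 4.78. pH = pKa + log([A⁻]/[HA]) = 4.78 + log(0.033/0.096)

pH = 4.32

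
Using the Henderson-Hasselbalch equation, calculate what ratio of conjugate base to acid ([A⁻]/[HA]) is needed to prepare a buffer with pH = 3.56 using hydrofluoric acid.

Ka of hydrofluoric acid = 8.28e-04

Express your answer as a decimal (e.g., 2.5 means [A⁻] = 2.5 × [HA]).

pKa = -log(8.28e-04) = 3.0820. pH = pKa + log([A⁻]/[HA]), so log([A⁻]/[HA]) = pH − pKa = 3.56 − 3.0820 = 0.4780. [A⁻]/[HA] = 10^(0.4780) = 3.01

[A⁻]/[HA] = 3.01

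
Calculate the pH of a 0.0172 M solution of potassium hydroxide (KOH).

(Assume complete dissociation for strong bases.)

[OH⁻] = 0.0172 M for strong base. pOH = -log[OH⁻] = 1.76, pH = 14 - pOH

pH = 12.24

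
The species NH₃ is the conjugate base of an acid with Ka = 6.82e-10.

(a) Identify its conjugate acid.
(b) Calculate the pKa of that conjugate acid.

(a) The conjugate acid is formed by adding one H⁺ to NH₃, giving NH₄⁺. (b) pKa = -log(Ka) = -log(6.82e-10) = 9.17.

Conjugate acid: NH₄⁺; pK_a = 9.17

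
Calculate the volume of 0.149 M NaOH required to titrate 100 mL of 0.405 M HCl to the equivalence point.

At equivalence: moles acid = moles base. moles HCl = 0.405 × 100/1000 = 0.0405 mol. V_base = moles / 0.149 × 1000 = 271.8 mL.

V_{base} = 271.8 mL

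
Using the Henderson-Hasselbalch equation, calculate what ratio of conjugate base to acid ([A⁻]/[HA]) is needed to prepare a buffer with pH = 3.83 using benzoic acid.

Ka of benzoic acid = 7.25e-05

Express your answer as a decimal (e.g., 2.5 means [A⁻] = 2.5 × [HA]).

pKa = -log(7.25e-05) = 4.1397. pH = pKa + log([A⁻]/[HA]), so log([A⁻]/[HA]) = pH − pKa = 3.83 − 4.1397 = -0.3097. [A⁻]/[HA] = 10^(-0.3097) = 0.490

[A⁻]/[HA] = 0.490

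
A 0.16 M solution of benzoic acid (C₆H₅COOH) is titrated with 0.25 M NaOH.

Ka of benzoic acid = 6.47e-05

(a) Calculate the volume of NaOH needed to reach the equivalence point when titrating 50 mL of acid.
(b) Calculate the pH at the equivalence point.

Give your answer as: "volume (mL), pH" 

moles acid = 0.16 × 50/1000 = 0.008 mol; V_base = moles/0.25 × 1000 = 32.0 mL. At equivalence only the conjugate base is present: [A⁻] = 0.008/0.082 = 9.7561e-02 M. Kb = Kw/Ka = 1.55e-10; [OH⁻] = √(Kb × [A⁻]) = 3.8832e-06; pOH = 5.41; pH = 14 - pOH = 8.59.

V = 32.0 mL, pH = 8.59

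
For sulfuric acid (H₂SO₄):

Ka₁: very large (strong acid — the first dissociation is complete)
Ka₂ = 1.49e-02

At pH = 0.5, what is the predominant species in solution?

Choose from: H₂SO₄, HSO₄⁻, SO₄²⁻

The first dissociation is complete, so H₂SO₄ itself is never the predominant species in water; pKa₂ = -log(1.49e-02) = 1.83. For a polyprotic acid the predominant species crosses at each pKa: below pKa_n the protonated form dominates, above it the deprotonated form does. At pH = 0.5, the predominant species is HSO₄⁻.

HSO₄⁻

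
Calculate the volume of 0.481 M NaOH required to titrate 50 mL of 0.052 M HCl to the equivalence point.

At equivalence: moles acid = moles base. moles HCl = 0.052 × 50/1000 = 0.0026 mol. V_base = moles / 0.481 × 1000 = 5.4 mL.

V_{base} = 5.4 mL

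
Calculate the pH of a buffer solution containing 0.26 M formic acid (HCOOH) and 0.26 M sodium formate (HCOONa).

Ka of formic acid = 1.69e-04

pKa = -log(1.69e-04) = 3.77. pH = pKa + log([A⁻]/[HA]) = 3.77 + log(0.26/0.26)

pH = 3.77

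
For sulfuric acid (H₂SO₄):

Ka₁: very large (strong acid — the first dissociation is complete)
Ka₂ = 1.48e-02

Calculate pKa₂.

pKa₂ = -log(Ka₂) = -log(1.48e-02) = 1.83.

pK_{a2} = 1.83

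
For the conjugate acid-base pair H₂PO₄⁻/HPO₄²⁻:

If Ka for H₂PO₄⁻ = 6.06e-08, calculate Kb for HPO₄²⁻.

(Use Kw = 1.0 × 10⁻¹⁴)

For a conjugate pair Ka × Kb = Kw, so Kb = Kw/Ka = 1.0 × 10⁻¹⁴ / 6.06e-08 = 1.65e-07.

K_b = 1.65e-07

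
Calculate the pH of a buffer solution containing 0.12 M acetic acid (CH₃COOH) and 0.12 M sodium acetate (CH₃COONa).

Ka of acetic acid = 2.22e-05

pKa = -log(2.22e-05) = 4.65. pH = pKa + log([A⁻]/[HA]) = 4.65 + log(0.12/0.12)

pH = 4.65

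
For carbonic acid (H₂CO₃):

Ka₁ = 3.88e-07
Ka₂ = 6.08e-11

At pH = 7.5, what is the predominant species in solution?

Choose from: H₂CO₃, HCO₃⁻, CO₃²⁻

pKa₁ = 6.41, pKa₂ = 10.22. For a polyprotic acid the predominant species crosses at each pKa: below pKa_n the protonated form dominates, above it the deprotonated form does. At pH = 7.5, the predominant species is HCO₃⁻.

HCO₃⁻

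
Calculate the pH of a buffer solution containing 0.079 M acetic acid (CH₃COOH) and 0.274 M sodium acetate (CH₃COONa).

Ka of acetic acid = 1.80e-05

pKa = -log(1.80e-05) = 4.74. pH = pKa + log([A⁻]/[HA]) = 4.74 + log(0.274/0.079)

pH = 5.28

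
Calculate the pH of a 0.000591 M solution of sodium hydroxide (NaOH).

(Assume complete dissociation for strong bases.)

[OH⁻] = 0.000591 M for strong base. pOH = -log[OH⁻] = 3.23, pH = 14 - pOH

pH = 10.77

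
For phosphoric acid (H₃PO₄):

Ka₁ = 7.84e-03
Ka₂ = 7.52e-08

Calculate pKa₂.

pKa₂ = -log(Ka₂) = -log(7.52e-08) = 7.12.

pK_{a2} = 7.12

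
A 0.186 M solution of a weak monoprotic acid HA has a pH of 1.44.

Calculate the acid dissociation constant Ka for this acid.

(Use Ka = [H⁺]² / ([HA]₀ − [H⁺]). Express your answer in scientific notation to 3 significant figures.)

[H⁺] = 10^(−pH) = 10^(−1.44) = 3.631e-02 M. For HA ⇌ H⁺ + A⁻, Ka = [H⁺][A⁻]/[HA] = [H⁺]² / ([HA]₀ − [H⁺]) = (3.631e-02)² / (0.186 − 3.631e-02) = 8.81e-03.

K_a = 8.81e-03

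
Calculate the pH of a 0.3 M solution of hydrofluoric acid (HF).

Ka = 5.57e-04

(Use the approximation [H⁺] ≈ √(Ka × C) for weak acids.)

[H⁺] = √(Ka × C) = √(5.57e-04 × 0.3) = 1.2927e-02. pH = -log(1.2927e-02)

pH = 1.89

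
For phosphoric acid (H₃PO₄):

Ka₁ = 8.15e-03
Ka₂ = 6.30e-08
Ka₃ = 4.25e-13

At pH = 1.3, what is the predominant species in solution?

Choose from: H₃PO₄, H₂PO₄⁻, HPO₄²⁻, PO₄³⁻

pKa₁ = 2.09, pKa₂ = 7.20, pKa₃ = 12.37. For a polyprotic acid the predominant species crosses at each pKa: below pKa_n the protonated form dominates, above it the deprotonated form does. At pH = 1.3, the predominant species is H₃PO₄.

H₃PO₄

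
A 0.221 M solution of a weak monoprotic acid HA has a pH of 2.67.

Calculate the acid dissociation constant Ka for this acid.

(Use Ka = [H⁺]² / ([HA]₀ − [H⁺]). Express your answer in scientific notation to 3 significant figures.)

[H⁺] = 10^(−pH) = 10^(−2.67) = 2.138e-03 M. For HA ⇌ H⁺ + A⁻, Ka = [H⁺][A⁻]/[HA] = [H⁺]² / ([HA]₀ − [H⁺]) = (2.138e-03)² / (0.221 − 2.138e-03) = 2.09e-05.

K_a = 2.09e-05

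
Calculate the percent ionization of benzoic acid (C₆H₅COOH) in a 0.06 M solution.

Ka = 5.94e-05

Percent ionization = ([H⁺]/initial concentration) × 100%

Using Ka equilibrium: x² + Ka×x - Ka×C = 0. Solving: [H⁺] = 1.8584e-03. Percent = (1.8584e-03/0.06) × 100

Percent ionization = 3.1%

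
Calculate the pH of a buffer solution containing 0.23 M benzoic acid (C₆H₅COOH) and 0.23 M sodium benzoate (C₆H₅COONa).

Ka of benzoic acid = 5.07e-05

pKa = -log(5.07e-05) = 4.29. pH = pKa + log([A⁻]/[HA]) = 4.29 + log(0.23/0.23)

pH = 4.29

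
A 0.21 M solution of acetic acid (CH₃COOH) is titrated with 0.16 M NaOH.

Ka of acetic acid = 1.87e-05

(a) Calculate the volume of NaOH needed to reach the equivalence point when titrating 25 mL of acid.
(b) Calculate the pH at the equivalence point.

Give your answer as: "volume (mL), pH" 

moles acid = 0.21 × 25/1000 = 0.00525 mol; V_base = moles/0.16 × 1000 = 32.8 mL. At equivalence only the conjugate base is present: [A⁻] = 0.00525/0.058 = 9.0811e-02 M. Kb = Kw/Ka = 5.35e-10; [OH⁻] = √(Kb × [A⁻]) = 6.9686e-06; pOH = 5.16; pH = 14 - pOH = 8.84.

V = 32.8 mL, pH = 8.84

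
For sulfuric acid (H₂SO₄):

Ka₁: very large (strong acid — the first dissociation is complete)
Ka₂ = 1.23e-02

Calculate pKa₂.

pKa₂ = -log(Ka₂) = -log(1.23e-02) = 1.91.

pK_{a2} = 1.91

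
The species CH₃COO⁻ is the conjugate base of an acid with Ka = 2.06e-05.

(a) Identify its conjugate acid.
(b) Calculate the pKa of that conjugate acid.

(a) The conjugate acid is formed by adding one H⁺ to CH₃COO⁻, giving CH₃COOH. (b) pKa = -log(Ka) = -log(2.06e-05) = 4.69.

Conjugate acid: CH₃COOH; pK_a = 4.69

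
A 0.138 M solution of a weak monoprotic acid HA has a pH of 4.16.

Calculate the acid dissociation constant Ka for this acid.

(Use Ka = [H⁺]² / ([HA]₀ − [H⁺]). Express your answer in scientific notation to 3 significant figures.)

[H⁺] = 10^(−pH) = 10^(−4.16) = 6.918e-05 M. For HA ⇌ H⁺ + A⁻, Ka = [H⁺][A⁻]/[HA] = [H⁺]² / ([HA]₀ − [H⁺]) = (6.918e-05)² / (0.138 − 6.918e-05) = 3.47e-08.

K_a = 3.47e-08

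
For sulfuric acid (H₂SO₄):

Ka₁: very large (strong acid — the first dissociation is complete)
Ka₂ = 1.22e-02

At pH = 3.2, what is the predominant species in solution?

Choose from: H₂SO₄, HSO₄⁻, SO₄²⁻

The first dissociation is complete, so H₂SO₄ itself is never the predominant species in water; pKa₂ = -log(1.22e-02) = 1.91. For a polyprotic acid the predominant species crosses at each pKa: below pKa_n the protonated form dominates, above it the deprotonated form does. At pH = 3.2, the predominant species is SO₄²⁻.

SO₄²⁻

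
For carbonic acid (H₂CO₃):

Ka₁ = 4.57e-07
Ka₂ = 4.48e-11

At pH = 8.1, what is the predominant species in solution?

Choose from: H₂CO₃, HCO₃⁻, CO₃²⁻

pKa₁ = 6.34, pKa₂ = 10.35. For a polyprotic acid the predominant species crosses at each pKa: below pKa_n the protonated form dominates, above it the deprotonated form does. At pH = 8.1, the predominant species is HCO₃⁻.

HCO₃⁻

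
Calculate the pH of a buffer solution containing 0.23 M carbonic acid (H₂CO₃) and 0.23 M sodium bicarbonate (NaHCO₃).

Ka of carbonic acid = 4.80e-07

pKa = -log(4.80e-07) = 6.32. pH = pKa + log([A⁻]/[HA]) = 6.32 + log(0.23/0.23)

pH = 6.32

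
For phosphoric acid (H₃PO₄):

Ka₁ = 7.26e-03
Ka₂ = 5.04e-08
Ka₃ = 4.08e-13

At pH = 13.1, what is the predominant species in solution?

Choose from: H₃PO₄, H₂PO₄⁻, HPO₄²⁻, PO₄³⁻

pKa₁ = 2.14, pKa₂ = 7.30, pKa₃ = 12.39. For a polyprotic acid the predominant species crosses at each pKa: below pKa_n the protonated form dominates, above it the deprotonated form does. At pH = 13.1, the predominant species is PO₄³⁻.

PO₄³⁻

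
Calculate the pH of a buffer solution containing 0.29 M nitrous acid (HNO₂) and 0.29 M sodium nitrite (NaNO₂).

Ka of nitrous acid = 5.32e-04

pKa = -log(5.32e-04) = 3.27. pH = pKa + log([A⁻]/[HA]) = 3.27 + log(0.29/0.29)

pH = 3.27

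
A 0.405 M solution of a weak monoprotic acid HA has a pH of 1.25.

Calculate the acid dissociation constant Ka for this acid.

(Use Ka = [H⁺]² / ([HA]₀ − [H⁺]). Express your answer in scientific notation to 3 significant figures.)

[H⁺] = 10^(−pH) = 10^(−1.25) = 5.623e-02 M. For HA ⇌ H⁺ + A⁻, Ka = [H⁺][A⁻]/[HA] = [H⁺]² / ([HA]₀ − [H⁺]) = (5.623e-02)² / (0.405 − 5.623e-02) = 9.07e-03.

K_a = 9.07e-03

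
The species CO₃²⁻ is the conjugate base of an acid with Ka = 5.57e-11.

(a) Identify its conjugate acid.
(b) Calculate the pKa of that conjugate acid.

(a) The conjugate acid is formed by adding one H⁺ to CO₃²⁻, giving HCO₃⁻. (b) pKa = -log(Ka) = -log(5.57e-11) = 10.25.

Conjugate acid: HCO₃⁻; pK_a = 10.25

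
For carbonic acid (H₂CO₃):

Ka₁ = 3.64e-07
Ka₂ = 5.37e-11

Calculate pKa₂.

pKa₂ = -log(Ka₂) = -log(5.37e-11) = 10.27.

pK_{a2} = 10.27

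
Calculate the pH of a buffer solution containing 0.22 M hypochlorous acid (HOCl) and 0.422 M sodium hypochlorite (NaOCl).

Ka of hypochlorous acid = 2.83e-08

pKa = -log(2.83e-08) = 7.55. pH = pKa + log([A⁻]/[HA]) = 7.55 + log(0.422/0.22)

pH = 7.83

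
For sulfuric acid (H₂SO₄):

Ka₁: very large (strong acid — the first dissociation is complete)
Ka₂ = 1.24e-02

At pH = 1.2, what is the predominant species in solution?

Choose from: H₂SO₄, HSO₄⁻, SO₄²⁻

The first dissociation is complete, so H₂SO₄ itself is never the predominant species in water; pKa₂ = -log(1.24e-02) = 1.91. For a polyprotic acid the predominant species crosses at each pKa: below pKa_n the protonated form dominates, above it the deprotonated form does. At pH = 1.2, the predominant species is HSO₄⁻.

HSO₄⁻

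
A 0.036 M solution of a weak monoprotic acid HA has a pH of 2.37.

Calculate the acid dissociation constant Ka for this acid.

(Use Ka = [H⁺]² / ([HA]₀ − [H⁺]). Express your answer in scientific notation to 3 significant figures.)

[H⁺] = 10^(−pH) = 10^(−2.37) = 4.266e-03 M. For HA ⇌ H⁺ + A⁻, Ka = [H⁺][A⁻]/[HA] = [H⁺]² / ([HA]₀ − [H⁺]) = (4.266e-03)² / (0.036 − 4.266e-03) = 5.73e-04.

K_a = 5.73e-04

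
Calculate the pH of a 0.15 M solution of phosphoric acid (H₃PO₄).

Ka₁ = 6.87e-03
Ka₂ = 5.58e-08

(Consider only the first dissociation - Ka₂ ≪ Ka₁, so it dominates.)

First dissociation dominates. From Ka₁ = [H⁺][HA⁻]/[H₂A], x² + Ka₁·x − Ka₁·C = 0 with C = 0.15 M and Ka₁ = 6.87e-03. Solving: [H⁺] = (−Ka₁ + √(Ka₁² + 4·Ka₁·C)) / 2 = 2.8850e-02 M. pH = -log(2.8850e-02) = 1.54.

pH = 1.54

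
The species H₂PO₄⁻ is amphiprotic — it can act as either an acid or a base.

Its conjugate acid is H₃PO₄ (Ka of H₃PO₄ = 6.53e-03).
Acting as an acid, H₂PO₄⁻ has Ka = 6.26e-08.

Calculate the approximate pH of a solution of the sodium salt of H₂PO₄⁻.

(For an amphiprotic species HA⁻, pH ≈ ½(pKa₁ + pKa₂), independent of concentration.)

pKa₁ = -log(6.53e-03) = 2.19; pKa₂ = -log(6.26e-08) = 7.20. For an amphiprotic species, pH ≈ ½(pKa₁ + pKa₂) = ½(2.19 + 7.20) = 4.69.

pH = 4.69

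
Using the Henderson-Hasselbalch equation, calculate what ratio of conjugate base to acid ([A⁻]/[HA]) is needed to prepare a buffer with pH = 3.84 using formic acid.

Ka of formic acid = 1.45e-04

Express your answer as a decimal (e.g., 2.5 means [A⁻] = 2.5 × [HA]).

pKa = -log(1.45e-04) = 3.8386. pH = pKa + log([A⁻]/[HA]), so log([A⁻]/[HA]) = pH − pKa = 3.84 − 3.8386 = 0.0014. [A⁻]/[HA] = 10^(0.0014) = 1.00

[A⁻]/[HA] = 1.00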